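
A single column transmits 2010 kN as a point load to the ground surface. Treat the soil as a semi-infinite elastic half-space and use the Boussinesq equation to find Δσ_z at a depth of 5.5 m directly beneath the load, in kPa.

Boussinesq vertical stress below a point load on an elastic half-space:
Δσ_z = 3P/(2πz²) · [1 + (r/z)²]^(−5/2)
r/z = 0/5.5 = 0; [1+(r/z)²]^(−5/2) = 1.
Δσ_z = 3×2010/(2π×5.5²) × 1 = 31.726 × 1 = 31.73 kPa

Δσ_z ≈ 31.7 kPa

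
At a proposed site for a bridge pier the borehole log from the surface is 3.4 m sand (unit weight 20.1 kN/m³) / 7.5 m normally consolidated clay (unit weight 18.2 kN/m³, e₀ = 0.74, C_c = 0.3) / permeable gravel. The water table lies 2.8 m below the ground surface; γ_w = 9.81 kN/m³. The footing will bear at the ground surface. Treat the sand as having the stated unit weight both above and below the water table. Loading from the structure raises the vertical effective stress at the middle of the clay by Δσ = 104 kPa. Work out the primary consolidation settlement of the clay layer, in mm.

S_c ≈ 419 mm

Mid-depth of clay below the ground surface: z = 3.4 + 7.5/2 = 7.15 m.
Total vertical stress at mid-clay: σ_v = 20.1×3.4 + 18.2×3.75 = 136.59 kPa.
Pore pressure: u = 9.81×(7.15 − 2.8) = 42.673 kPa.
Initial effective stress: σ'_0 = σ_v − u = 136.59 − 42.673 = 93.917 kPa.
Final effective stress: σ'_f = σ'_0 + Δσ = 93.917 + 104 = 197.92 kPa.
Normally consolidated clay, so the full stress increment lies on the virgin compression line:
S_c = C_c·H/(1+e₀)·log₁₀(σ'_f/σ'_0) = 0.3×7.5/(1+0.74)×log₁₀(197.92/93.917)
    = 1.2931 × 0.32375 = 0.4186 m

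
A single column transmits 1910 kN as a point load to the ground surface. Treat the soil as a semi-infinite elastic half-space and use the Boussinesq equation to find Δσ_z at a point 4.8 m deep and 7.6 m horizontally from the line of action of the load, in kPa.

Boussinesq vertical stress below a point load on an elastic half-space:
Δσ_z = 3P/(2πz²) · [1 + (r/z)²]^(−5/2)
r/z = 7.6/4.8 = 1.5833; [1+(r/z)²]^(−5/2) = 0.043419.
Δσ_z = 3×1910/(2π×4.8²) × 0.043419 = 39.582 × 0.043419 = 1.719 kPa

Δσ_z ≈ 1.72 kPa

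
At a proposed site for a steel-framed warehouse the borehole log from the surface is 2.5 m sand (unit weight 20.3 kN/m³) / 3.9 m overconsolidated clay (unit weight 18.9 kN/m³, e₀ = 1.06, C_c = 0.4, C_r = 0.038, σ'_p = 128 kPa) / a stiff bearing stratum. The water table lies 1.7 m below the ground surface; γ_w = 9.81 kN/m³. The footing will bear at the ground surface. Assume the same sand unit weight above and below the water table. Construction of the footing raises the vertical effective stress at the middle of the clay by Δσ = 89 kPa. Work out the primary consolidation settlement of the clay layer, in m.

Mid-depth of clay below the ground surface: z = 2.5 + 3.9/2 = 4.45 m.
Total vertical stress at mid-clay: σ_v = 20.3×2.5 + 18.9×1.95 = 87.605 kPa.
Pore pressure: u = 9.81×(4.45 − 1.7) = 26.978 kPa.
Initial effective stress: σ'_0 = σ_v − u = 87.605 − 26.978 = 60.627 kPa.
Final effective stress: σ'_f = 60.627 + 89 = 149.63 kPa.
σ'_f = 149.63 > σ'_p = 128 kPa, so the stress path crosses the preconsolidation pressure — recompression up to σ'_p, then virgin compression beyond:
S_c = H/(1+e₀)·[C_r·log₁₀(σ'_p/σ'_0) + C_c·log₁₀(σ'_f/σ'_p)]
    = 3.9/2.06 × [0.038×log₁₀(128/60.627) + 0.4×log₁₀(149.63/128)]
    = 1.8932 × [0.012333 + 0.027123] = 0.0747 m

S_c ≈ 0.0747 m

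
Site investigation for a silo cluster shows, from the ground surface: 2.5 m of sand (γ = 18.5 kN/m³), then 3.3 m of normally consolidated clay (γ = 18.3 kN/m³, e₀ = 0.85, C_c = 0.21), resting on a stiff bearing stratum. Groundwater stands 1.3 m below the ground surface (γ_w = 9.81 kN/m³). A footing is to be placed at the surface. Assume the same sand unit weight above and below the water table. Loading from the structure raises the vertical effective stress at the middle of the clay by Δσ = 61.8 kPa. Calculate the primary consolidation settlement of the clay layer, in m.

Mid-depth of clay below the ground surface: z = 2.5 + 3.3/2 = 4.15 m.
Total vertical stress at mid-clay: σ_v = 18.5×2.5 + 18.3×1.65 = 76.445 kPa.
Pore pressure: u = 9.81×(4.15 − 1.3) = 27.959 kPa.
Initial effective stress: σ'_0 = σ_v − u = 76.445 − 27.959 = 48.486 kPa.
Final effective stress: σ'_f = σ'_0 + Δσ = 48.486 + 61.8 = 110.29 kPa.
Normally consolidated clay, so the full stress increment lies on the virgin compression line:
S_c = C_c·H/(1+e₀)·log₁₀(σ'_f/σ'_0) = 0.21×3.3/(1+0.85)×log₁₀(110.29/48.486)
    = 0.37459 × 0.35692 = 0.1337 m

S_c ≈ 0.134 m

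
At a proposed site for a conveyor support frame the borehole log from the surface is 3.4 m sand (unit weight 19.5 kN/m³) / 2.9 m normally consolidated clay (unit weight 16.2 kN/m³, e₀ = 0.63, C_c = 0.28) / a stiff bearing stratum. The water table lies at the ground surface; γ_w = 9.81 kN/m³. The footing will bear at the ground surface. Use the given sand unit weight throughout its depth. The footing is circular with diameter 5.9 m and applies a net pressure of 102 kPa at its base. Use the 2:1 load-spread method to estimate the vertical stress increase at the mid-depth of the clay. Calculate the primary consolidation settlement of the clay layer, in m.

S_c ≈ 0.118 m

Mid-depth of clay below the ground surface: z = 3.4 + 2.9/2 = 4.85 m.
Total vertical stress at mid-clay: σ_v = 19.5×3.4 + 16.2×1.45 = 89.79 kPa.
Pore pressure: u = 9.81×(4.85 − 0) = 47.578 kPa.
Initial effective stress: σ'_0 = σ_v − u = 89.79 − 47.578 = 42.212 kPa.
Stress increase at mid-clay by the 2:1 spreading method:
Δσ ≈ qD²/(D+z)² = 102×5.9²/(5.9+4.85)² = 30.725 kPa
Final effective stress: σ'_f = σ'_0 + Δσ = 42.212 + 30.725 = 72.937 kPa.
Normally consolidated clay, so the full stress increment lies on the virgin compression line:
S_c = C_c·H/(1+e₀)·log₁₀(σ'_f/σ'_0) = 0.28×2.9/(1+0.63)×log₁₀(72.937/42.212)
    = 0.49816 × 0.23751 = 0.1183 m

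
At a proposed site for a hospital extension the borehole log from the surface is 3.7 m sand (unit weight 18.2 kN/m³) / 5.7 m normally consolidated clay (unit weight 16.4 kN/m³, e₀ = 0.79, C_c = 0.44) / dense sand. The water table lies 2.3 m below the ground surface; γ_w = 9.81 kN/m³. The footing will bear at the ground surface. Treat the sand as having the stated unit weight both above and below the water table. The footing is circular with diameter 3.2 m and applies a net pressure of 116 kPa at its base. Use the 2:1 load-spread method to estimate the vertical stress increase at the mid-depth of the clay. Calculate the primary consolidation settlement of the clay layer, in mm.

Mid-depth of clay below the ground surface: z = 3.7 + 5.7/2 = 6.55 m.
Total vertical stress at mid-clay: σ_v = 18.2×3.7 + 16.4×2.85 = 114.08 kPa.
Pore pressure: u = 9.81×(6.55 − 2.3) = 41.693 kPa.
Initial effective stress: σ'_0 = σ_v − u = 114.08 − 41.693 = 72.387 kPa.
Stress increase at mid-clay by the 2:1 spreading method:
Δσ ≈ qD²/(D+z)² = 116×3.2²/(3.2+6.55)² = 12.495 kPa
Final effective stress: σ'_f = σ'_0 + Δσ = 72.387 + 12.495 = 84.882 kPa.
Normally consolidated clay, so the full stress increment lies on the virgin compression line:
S_c = C_c·H/(1+e₀)·log₁₀(σ'_f/σ'_0) = 0.44×5.7/(1+0.79)×log₁₀(84.882/72.387)
    = 1.4011 × 0.069155 = 0.09689 m

S_c ≈ 96.9 mm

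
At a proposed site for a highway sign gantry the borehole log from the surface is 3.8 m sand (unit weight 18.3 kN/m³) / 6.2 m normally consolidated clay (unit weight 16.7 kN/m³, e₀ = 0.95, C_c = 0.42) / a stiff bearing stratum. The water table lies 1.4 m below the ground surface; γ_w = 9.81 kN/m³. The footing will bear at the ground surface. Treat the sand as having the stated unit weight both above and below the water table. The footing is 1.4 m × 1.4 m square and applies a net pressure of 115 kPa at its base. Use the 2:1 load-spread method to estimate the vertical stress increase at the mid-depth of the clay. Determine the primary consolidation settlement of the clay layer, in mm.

S_c ≈ 27.5 mm

Mid-depth of clay below the ground surface: z = 3.8 + 6.2/2 = 6.9 m.
Total vertical stress at mid-clay: σ_v = 18.3×3.8 + 16.7×3.1 = 121.31 kPa.
Pore pressure: u = 9.81×(6.9 − 1.4) = 53.955 kPa.
Initial effective stress: σ'_0 = σ_v − u = 121.31 − 53.955 = 67.355 kPa.
Stress increase at mid-clay by the 2:1 spreading method:
Δσ = qBL/((B+z)(L+z)) = 115×1.4×1.4/((1.4+6.9)(1.4+6.9)) = 3.2719 kPa
Final effective stress: σ'_f = σ'_0 + Δσ = 67.355 + 3.2719 = 70.627 kPa.
Normally consolidated clay, so the full stress increment lies on the virgin compression line:
S_c = C_c·H/(1+e₀)·log₁₀(σ'_f/σ'_0) = 0.42×6.2/(1+0.95)×log₁₀(70.627/67.355)
    = 1.3354 × 0.020601 = 0.02751 m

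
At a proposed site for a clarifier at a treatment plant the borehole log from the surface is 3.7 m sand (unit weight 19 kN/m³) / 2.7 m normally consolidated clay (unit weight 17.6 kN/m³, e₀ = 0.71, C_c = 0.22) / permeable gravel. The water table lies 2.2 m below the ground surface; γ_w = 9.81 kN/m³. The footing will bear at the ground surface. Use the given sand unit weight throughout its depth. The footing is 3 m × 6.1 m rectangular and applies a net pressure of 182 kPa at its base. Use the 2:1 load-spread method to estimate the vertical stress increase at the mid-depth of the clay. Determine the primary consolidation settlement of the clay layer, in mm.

S_c ≈ 67.2 mm

Mid-depth of clay below the ground surface: z = 3.7 + 2.7/2 = 5.05 m.
Total vertical stress at mid-clay: σ_v = 19×3.7 + 17.6×1.35 = 94.06 kPa.
Pore pressure: u = 9.81×(5.05 − 2.2) = 27.959 kPa.
Initial effective stress: σ'_0 = σ_v − u = 94.06 − 27.959 = 66.101 kPa.
Stress increase at mid-clay by the 2:1 spreading method:
Δσ = qBL/((B+z)(L+z)) = 182×3×6.1/((3+5.05)(6.1+5.05)) = 37.107 kPa
Final effective stress: σ'_f = σ'_0 + Δσ = 66.101 + 37.107 = 103.21 kPa.
Normally consolidated clay, so the full stress increment lies on the virgin compression line:
S_c = C_c·H/(1+e₀)·log₁₀(σ'_f/σ'_0) = 0.22×2.7/(1+0.71)×log₁₀(103.21/66.101)
    = 0.34737 × 0.19351 = 0.06722 m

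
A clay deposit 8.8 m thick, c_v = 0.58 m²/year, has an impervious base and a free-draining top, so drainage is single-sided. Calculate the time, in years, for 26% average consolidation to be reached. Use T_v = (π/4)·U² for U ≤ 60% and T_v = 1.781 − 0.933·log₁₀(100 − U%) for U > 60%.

Drainage path length: H_d = H = 8.8 m (single drainage).
U ≤ 60%: T_v = (π/4)·U² = (π/4)×0.26² = 0.053093.
t = T_v·H_d²/c_v = 0.053093×8.8²/0.58 = 7.089 years.

t ≈ 7.09 years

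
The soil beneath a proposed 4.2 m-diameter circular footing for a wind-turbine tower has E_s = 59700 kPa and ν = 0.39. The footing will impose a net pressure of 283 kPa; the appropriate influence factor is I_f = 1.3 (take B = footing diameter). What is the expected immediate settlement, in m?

Immediate (elastic) settlement: S_e = q·B·(1−ν²)/E_s · I_f.
S_e = 283 × 4.2 × (1 − 0.39²) / 59700 × 1.3
    = 283 × 4.2 × 0.8479 / 59700 × 1.3
    = 0.02195 m

S_e ≈ 0.0219 m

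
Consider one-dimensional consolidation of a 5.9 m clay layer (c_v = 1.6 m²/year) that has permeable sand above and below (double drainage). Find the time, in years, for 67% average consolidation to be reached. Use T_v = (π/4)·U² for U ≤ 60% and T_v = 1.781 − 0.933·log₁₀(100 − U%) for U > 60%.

Drainage path length: H_d = H/2 = 2.95 m (double drainage).
U > 60%: T_v = 1.781 − 0.933·log₁₀(100 − 67) = 0.36423.
t = T_v·H_d²/c_v = 0.36423×2.95²/1.6 = 1.981 years.

t ≈ 1.98 years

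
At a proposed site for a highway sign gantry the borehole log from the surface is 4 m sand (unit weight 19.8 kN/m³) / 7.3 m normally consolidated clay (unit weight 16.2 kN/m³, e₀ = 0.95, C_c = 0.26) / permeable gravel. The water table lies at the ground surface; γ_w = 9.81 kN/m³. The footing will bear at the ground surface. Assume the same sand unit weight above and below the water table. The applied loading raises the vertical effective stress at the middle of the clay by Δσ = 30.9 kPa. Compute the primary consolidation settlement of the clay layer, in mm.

Mid-depth of clay below the ground surface: z = 4 + 7.3/2 = 7.65 m.
Total vertical stress at mid-clay: σ_v = 19.8×4 + 16.2×3.65 = 138.33 kPa.
Pore pressure: u = 9.81×(7.65 − 0) = 75.047 kPa.
Initial effective stress: σ'_0 = σ_v − u = 138.33 − 75.047 = 63.283 kPa.
Final effective stress: σ'_f = σ'_0 + Δσ = 63.283 + 30.9 = 94.183 kPa.
Normally consolidated clay, so the full stress increment lies on the virgin compression line:
S_c = C_c·H/(1+e₀)·log₁₀(σ'_f/σ'_0) = 0.26×7.3/(1+0.95)×log₁₀(94.183/63.283)
    = 0.97333 × 0.17269 = 0.1681 m

S_c ≈ 168 mm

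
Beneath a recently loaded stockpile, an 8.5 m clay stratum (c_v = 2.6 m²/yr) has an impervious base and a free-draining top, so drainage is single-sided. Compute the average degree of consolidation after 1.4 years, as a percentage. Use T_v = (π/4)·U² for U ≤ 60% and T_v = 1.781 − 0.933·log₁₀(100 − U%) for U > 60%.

U ≈ 25.3 %

Drainage path length: H_d = H = 8.5 m (single drainage).
T_v = c_v·t/H_d² = 2.6×1.4/8.5² = 0.050381.
T_v = 0.050381 corresponds to the U ≤ 60% branch:
U = √(4T_v/π) = 0.2533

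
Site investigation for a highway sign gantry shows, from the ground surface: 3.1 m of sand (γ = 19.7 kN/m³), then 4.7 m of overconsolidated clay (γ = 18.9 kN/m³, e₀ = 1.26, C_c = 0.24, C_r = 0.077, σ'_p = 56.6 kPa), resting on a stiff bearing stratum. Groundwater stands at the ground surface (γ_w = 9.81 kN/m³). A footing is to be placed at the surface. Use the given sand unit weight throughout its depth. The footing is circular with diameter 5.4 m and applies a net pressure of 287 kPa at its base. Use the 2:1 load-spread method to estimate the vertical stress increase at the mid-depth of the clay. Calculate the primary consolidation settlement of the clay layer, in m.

S_c ≈ 0.174 m

Mid-depth of clay below the ground surface: z = 3.1 + 4.7/2 = 5.45 m.
Total vertical stress at mid-clay: σ_v = 19.7×3.1 + 18.9×2.35 = 105.48 kPa.
Pore pressure: u = 9.81×(5.45 − 0) = 53.465 kPa.
Initial effective stress: σ'_0 = σ_v − u = 105.48 − 53.465 = 52.015 kPa.
Stress increase at mid-clay by the 2:1 spreading method:
Δσ ≈ qD²/(D+z)² = 287×5.4²/(5.4+5.45)² = 71.09 kPa
Final effective stress: σ'_f = 52.015 + 71.09 = 123.11 kPa.
σ'_f = 123.11 > σ'_p = 56.6 kPa, so the stress path crosses the preconsolidation pressure — recompression up to σ'_p, then virgin compression beyond:
S_c = H/(1+e₀)·[C_r·log₁₀(σ'_p/σ'_0) + C_c·log₁₀(σ'_f/σ'_p)]
    = 4.7/2.26 × [0.077×log₁₀(56.6/52.015) + 0.24×log₁₀(123.11/56.6)]
    = 2.0796 × [0.002825 + 0.080994] = 0.1743 m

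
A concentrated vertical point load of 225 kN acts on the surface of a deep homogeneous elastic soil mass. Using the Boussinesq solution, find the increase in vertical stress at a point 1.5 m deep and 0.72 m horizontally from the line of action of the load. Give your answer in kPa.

Δσ_z ≈ 28.4 kPa

Boussinesq vertical stress below a point load on an elastic half-space:
Δσ_z = 3P/(2πz²) · [1 + (r/z)²]^(−5/2)
r/z = 0.72/1.5 = 0.48; [1+(r/z)²]^(−5/2) = 0.5955.
Δσ_z = 3×225/(2π×1.5²) × 0.5955 = 47.746 × 0.5955 = 28.43 kPa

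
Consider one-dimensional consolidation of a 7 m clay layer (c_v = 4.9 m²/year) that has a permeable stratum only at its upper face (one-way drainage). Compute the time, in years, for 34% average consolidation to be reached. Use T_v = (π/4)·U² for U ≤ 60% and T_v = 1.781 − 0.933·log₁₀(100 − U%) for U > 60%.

t ≈ 0.908 years

Drainage path length: H_d = H = 7 m (single drainage).
U ≤ 60%: T_v = (π/4)·U² = (π/4)×0.34² = 0.090792.
t = T_v·H_d²/c_v = 0.090792×7²/4.9 = 0.9079 years.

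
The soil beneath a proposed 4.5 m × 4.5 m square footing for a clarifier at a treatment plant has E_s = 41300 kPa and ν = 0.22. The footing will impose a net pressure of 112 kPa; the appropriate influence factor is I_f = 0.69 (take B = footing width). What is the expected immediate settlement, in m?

Immediate (elastic) settlement: S_e = q·B·(1−ν²)/E_s · I_f.
S_e = 112 × 4.5 × (1 − 0.22²) / 41300 × 0.69
    = 112 × 4.5 × 0.9516 / 41300 × 0.69
    = 0.008013 m

S_e ≈ 0.00801 m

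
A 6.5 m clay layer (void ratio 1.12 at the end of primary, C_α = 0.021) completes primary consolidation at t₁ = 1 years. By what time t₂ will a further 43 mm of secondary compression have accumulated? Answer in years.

t₂ ≈ 4.65 years

S_s = C_α·H/(1+e_p)·log₁₀(t₂/t₁) ⇒ log₁₀(t₂/t₁) = S_s·(1+e_p)/(C_α·H).
log₁₀(t₂/t₁) = 0.043 × (1+1.12) / (0.021×6.5) = 0.6678
t₂ = t₁ × 10^0.6678 = 1 × 4.654 = 4.654 years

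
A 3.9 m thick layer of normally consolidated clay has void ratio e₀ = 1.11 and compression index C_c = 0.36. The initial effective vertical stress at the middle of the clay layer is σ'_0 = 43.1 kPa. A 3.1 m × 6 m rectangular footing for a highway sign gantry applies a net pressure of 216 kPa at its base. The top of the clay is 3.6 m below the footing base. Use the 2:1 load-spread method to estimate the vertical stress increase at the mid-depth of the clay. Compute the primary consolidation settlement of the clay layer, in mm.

S_c ≈ 190 mm

Mid-depth of clay below the footing base: z = 3.6 + 3.9/2 = 5.55 m.
Stress increase at mid-clay by the 2:1 spreading method:
Δσ = qBL/((B+z)(L+z)) = 216×3.1×6/((3.1+5.55)(6+5.55)) = 40.213 kPa
Final effective stress: σ'_f = σ'_0 + Δσ = 43.1 + 40.213 = 83.313 kPa.
Normally consolidated clay, so the full stress increment lies on the virgin compression line:
S_c = C_c·H/(1+e₀)·log₁₀(σ'_f/σ'_0) = 0.36×3.9/(1+1.11)×log₁₀(83.313/43.1)
    = 0.6654 × 0.28624 = 0.1905 m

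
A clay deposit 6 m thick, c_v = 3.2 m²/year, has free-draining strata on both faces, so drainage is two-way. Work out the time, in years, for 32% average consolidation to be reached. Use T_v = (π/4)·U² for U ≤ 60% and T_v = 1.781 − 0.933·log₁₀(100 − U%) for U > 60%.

t ≈ 0.226 years

Drainage path length: H_d = H/2 = 3 m (double drainage).
U ≤ 60%: T_v = (π/4)·U² = (π/4)×0.32² = 0.080425.
t = T_v·H_d²/c_v = 0.080425×3²/3.2 = 0.2262 years.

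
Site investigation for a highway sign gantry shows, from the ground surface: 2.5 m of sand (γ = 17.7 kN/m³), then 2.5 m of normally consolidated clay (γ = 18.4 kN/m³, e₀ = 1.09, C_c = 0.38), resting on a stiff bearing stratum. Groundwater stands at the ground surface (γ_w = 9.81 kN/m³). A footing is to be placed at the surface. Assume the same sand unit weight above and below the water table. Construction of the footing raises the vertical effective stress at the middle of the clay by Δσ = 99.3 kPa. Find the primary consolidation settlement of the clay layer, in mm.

Mid-depth of clay below the ground surface: z = 2.5 + 2.5/2 = 3.75 m.
Total vertical stress at mid-clay: σ_v = 17.7×2.5 + 18.4×1.25 = 67.25 kPa.
Pore pressure: u = 9.81×(3.75 − 0) = 36.788 kPa.
Initial effective stress: σ'_0 = σ_v − u = 67.25 − 36.788 = 30.462 kPa.
Final effective stress: σ'_f = σ'_0 + Δσ = 30.462 + 99.3 = 129.76 kPa.
Normally consolidated clay, so the full stress increment lies on the virgin compression line:
S_c = C_c·H/(1+e₀)·log₁₀(σ'_f/σ'_0) = 0.38×2.5/(1+1.09)×log₁₀(129.76/30.462)
    = 0.45455 × 0.62938 = 0.2861 m

S_c ≈ 286 mm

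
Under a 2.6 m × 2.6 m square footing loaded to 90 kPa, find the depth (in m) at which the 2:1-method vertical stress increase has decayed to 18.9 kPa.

z ≈ 3.07 m

2:1 spreading — at depth z the loaded area has grown by z in each plan dimension:
qB²/(B+z)² = Δσ_z ⇒ z = B(√(q/Δσ_z) − 1) = 2.6×(√(90/18.9) − 1) = 3.074 m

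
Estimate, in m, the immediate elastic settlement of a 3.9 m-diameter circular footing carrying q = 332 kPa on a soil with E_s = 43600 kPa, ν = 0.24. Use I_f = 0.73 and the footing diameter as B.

S_e ≈ 0.0204 m

Immediate (elastic) settlement: S_e = q·B·(1−ν²)/E_s · I_f.
S_e = 332 × 3.9 × (1 − 0.24²) / 43600 × 0.73
    = 332 × 3.9 × 0.9424 / 43600 × 0.73
    = 0.02043 m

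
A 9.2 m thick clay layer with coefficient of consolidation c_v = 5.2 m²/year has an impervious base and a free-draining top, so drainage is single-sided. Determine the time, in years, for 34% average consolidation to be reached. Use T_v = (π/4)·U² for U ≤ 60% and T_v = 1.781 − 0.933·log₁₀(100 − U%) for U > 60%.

Drainage path length: H_d = H = 9.2 m (single drainage).
U ≤ 60%: T_v = (π/4)·U² = (π/4)×0.34² = 0.090792.
t = T_v·H_d²/c_v = 0.090792×9.2²/5.2 = 1.478 years.

t ≈ 1.48 years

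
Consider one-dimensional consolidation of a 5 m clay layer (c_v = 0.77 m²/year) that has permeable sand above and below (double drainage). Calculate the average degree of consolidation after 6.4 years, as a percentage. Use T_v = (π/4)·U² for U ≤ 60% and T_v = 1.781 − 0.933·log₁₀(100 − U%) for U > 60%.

U ≈ 88.4 %

Drainage path length: H_d = H/2 = 2.5 m (double drainage).
T_v = c_v·t/H_d² = 0.77×6.4/2.5² = 0.78848.
T_v = 0.78848 corresponds to the U > 60% branch:
U = 1 − 10^((1.781 − T_v)/0.933)/100 = 0.8842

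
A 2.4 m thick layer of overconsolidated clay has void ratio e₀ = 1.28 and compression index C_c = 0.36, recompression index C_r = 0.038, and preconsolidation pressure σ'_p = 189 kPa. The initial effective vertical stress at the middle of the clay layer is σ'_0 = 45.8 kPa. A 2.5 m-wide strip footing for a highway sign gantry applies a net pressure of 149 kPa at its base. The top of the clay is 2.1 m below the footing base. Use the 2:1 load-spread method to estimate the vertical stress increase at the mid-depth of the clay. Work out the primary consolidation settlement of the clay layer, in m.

Mid-depth of clay below the footing base: z = 2.1 + 2.4/2 = 3.3 m.
Stress increase at mid-clay by the 2:1 spreading method:
Δσ = qB/(B+z) = 149×2.5/(2.5+3.3) = 64.224 kPa
Final effective stress: σ'_f = 45.8 + 64.224 = 110.02 kPa.
σ'_f = 110.02 ≤ σ'_p = 189 kPa, so the clay remains overconsolidated and only the recompression index applies:
S_c = C_r·H/(1+e₀)·log₁₀(σ'_f/σ'_0) = 0.038×2.4/2.28×log₁₀(110.02/45.8)
    = 0.039999 × 0.38061 = 0.01522 m

S_c ≈ 0.0152 m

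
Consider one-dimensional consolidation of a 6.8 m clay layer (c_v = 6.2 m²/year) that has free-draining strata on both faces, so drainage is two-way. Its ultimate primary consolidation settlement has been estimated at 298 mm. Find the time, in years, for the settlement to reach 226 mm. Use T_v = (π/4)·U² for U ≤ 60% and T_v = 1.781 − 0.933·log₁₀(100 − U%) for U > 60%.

Drainage path length: H_d = H/2 = 3.4 m (double drainage).
U = S(t)/S_ult = 226/298 = 0.7584.
U > 60%: T_v = 1.781 − 0.933·log₁₀(100 − 75.839) = 0.49055.
t = T_v·H_d²/c_v = 0.49055×3.4²/6.2 = 0.9146 years.

t ≈ 0.915 years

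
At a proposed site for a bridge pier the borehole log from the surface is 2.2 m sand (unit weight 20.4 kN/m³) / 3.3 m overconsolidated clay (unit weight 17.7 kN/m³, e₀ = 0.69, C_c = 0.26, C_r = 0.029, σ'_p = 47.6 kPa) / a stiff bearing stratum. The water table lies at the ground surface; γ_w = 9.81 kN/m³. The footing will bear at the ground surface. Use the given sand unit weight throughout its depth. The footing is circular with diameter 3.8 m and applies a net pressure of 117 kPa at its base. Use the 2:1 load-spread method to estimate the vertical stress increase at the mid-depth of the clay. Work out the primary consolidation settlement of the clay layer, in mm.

Mid-depth of clay below the ground surface: z = 2.2 + 3.3/2 = 3.85 m.
Total vertical stress at mid-clay: σ_v = 20.4×2.2 + 17.7×1.65 = 74.085 kPa.
Pore pressure: u = 9.81×(3.85 − 0) = 37.769 kPa.
Initial effective stress: σ'_0 = σ_v − u = 74.085 − 37.769 = 36.316 kPa.
Stress increase at mid-clay by the 2:1 spreading method:
Δσ ≈ qD²/(D+z)² = 117×3.8²/(3.8+3.85)² = 28.869 kPa
Final effective stress: σ'_f = 36.316 + 28.869 = 65.185 kPa.
σ'_f = 65.185 > σ'_p = 47.6 kPa, so the stress path crosses the preconsolidation pressure — recompression up to σ'_p, then virgin compression beyond:
S_c = H/(1+e₀)·[C_r·log₁₀(σ'_p/σ'_0) + C_c·log₁₀(σ'_f/σ'_p)]
    = 3.3/1.69 × [0.029×log₁₀(47.6/36.316) + 0.26×log₁₀(65.185/47.6)]
    = 1.9527 × [0.0034078 + 0.035501] = 0.07598 m

S_c ≈ 76 mm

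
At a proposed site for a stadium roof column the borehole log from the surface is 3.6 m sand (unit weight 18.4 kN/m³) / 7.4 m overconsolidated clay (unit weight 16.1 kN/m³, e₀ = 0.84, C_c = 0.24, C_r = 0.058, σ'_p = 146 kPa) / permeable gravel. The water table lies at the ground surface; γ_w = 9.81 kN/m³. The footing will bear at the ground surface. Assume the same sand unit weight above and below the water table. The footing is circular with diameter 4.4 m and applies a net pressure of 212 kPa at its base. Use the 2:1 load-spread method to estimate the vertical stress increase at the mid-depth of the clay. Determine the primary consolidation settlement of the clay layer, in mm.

Mid-depth of clay below the ground surface: z = 3.6 + 7.4/2 = 7.3 m.
Total vertical stress at mid-clay: σ_v = 18.4×3.6 + 16.1×3.7 = 125.81 kPa.
Pore pressure: u = 9.81×(7.3 − 0) = 71.613 kPa.
Initial effective stress: σ'_0 = σ_v − u = 125.81 − 71.613 = 54.197 kPa.
Stress increase at mid-clay by the 2:1 spreading method:
Δσ ≈ qD²/(D+z)² = 212×4.4²/(4.4+7.3)² = 29.983 kPa
Final effective stress: σ'_f = 54.197 + 29.983 = 84.18 kPa.
σ'_f = 84.18 ≤ σ'_p = 146 kPa, so the clay remains overconsolidated and only the recompression index applies:
S_c = C_r·H/(1+e₀)·log₁₀(σ'_f/σ'_0) = 0.058×7.4/1.84×log₁₀(84.18/54.197)
    = 0.23326 × 0.19123 = 0.04461 m

S_c ≈ 44.6 mm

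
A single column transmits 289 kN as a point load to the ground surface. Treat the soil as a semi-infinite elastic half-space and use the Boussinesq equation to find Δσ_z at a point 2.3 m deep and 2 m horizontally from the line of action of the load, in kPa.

Δσ_z ≈ 6.38 kPa

Boussinesq vertical stress below a point load on an elastic half-space:
Δσ_z = 3P/(2πz²) · [1 + (r/z)²]^(−5/2)
r/z = 2/2.3 = 0.86957; [1+(r/z)²]^(−5/2) = 0.24468.
Δσ_z = 3×289/(2π×2.3²) × 0.24468 = 26.085 × 0.24468 = 6.382 kPa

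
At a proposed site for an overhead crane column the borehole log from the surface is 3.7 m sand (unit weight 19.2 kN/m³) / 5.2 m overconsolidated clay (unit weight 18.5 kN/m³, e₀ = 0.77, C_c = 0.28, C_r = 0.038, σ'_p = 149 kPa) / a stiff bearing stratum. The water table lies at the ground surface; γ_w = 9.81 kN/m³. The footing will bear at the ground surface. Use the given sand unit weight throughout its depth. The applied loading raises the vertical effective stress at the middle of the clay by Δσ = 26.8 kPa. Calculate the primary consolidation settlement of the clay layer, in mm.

S_c ≈ 18.6 mm

Mid-depth of clay below the ground surface: z = 3.7 + 5.2/2 = 6.3 m.
Total vertical stress at mid-clay: σ_v = 19.2×3.7 + 18.5×2.6 = 119.14 kPa.
Pore pressure: u = 9.81×(6.3 − 0) = 61.803 kPa.
Initial effective stress: σ'_0 = σ_v − u = 119.14 − 61.803 = 57.337 kPa.
Final effective stress: σ'_f = 57.337 + 26.8 = 84.137 kPa.
σ'_f = 84.137 ≤ σ'_p = 149 kPa, so the clay remains overconsolidated and only the recompression index applies:
S_c = C_r·H/(1+e₀)·log₁₀(σ'_f/σ'_0) = 0.038×5.2/1.77×log₁₀(84.137/57.337)
    = 0.11164 × 0.16655 = 0.01859 m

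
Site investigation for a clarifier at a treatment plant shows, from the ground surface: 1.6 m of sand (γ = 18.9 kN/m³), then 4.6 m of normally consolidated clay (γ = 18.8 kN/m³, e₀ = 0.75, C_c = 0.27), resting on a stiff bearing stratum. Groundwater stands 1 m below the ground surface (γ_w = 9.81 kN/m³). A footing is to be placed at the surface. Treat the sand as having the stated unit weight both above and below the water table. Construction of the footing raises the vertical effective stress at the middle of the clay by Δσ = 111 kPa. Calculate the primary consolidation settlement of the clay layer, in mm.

Mid-depth of clay below the ground surface: z = 1.6 + 4.6/2 = 3.9 m.
Total vertical stress at mid-clay: σ_v = 18.9×1.6 + 18.8×2.3 = 73.48 kPa.
Pore pressure: u = 9.81×(3.9 − 1) = 28.449 kPa.
Initial effective stress: σ'_0 = σ_v − u = 73.48 − 28.449 = 45.031 kPa.
Final effective stress: σ'_f = σ'_0 + Δσ = 45.031 + 111 = 156.03 kPa.
Normally consolidated clay, so the full stress increment lies on the virgin compression line:
S_c = C_c·H/(1+e₀)·log₁₀(σ'_f/σ'_0) = 0.27×4.6/(1+0.75)×log₁₀(156.03/45.031)
    = 0.70971 × 0.5397 = 0.383 m

S_c ≈ 383 mm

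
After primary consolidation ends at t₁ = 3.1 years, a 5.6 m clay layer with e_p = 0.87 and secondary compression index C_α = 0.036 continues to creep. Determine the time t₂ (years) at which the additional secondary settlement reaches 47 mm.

S_s = C_α·H/(1+e_p)·log₁₀(t₂/t₁) ⇒ log₁₀(t₂/t₁) = S_s·(1+e_p)/(C_α·H).
log₁₀(t₂/t₁) = 0.047 × (1+0.87) / (0.036×5.6) = 0.436
t₂ = t₁ × 10^0.436 = 3.1 × 2.729 = 8.459 years

t₂ ≈ 8.46 years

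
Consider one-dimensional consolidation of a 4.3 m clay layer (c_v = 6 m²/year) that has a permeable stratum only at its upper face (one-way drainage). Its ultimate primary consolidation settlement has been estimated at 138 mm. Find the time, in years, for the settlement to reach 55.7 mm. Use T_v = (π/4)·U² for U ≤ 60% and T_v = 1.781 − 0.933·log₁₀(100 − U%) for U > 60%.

t ≈ 0.394 years

Drainage path length: H_d = H = 4.3 m (single drainage).
U = S(t)/S_ult = 55.7/138 = 0.4036.
U ≤ 60%: T_v = (π/4)·U² = (π/4)×0.40362² = 0.12795.
t = T_v·H_d²/c_v = 0.12795×4.3²/6 = 0.3943 years.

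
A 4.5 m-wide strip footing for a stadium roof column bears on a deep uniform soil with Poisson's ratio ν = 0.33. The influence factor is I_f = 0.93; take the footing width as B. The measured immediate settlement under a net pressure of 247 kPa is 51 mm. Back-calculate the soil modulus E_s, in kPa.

S_e = q·B·(1−ν²)/E_s · I_f  ⇒  E_s = q·B·(1−ν²)·I_f / S_e.
E_s = 247 × 4.5 × 0.8911 × 0.93 / 0.051 = 18060 kPa

E_s ≈ 18100 kPa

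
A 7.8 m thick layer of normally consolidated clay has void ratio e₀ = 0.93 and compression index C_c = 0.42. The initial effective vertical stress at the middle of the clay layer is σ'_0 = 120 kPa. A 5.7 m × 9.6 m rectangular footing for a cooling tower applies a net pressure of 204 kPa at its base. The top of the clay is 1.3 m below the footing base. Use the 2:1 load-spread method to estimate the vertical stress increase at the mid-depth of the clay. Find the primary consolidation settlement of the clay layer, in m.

Mid-depth of clay below the footing base: z = 1.3 + 7.8/2 = 5.2 m.
Stress increase at mid-clay by the 2:1 spreading method:
Δσ = qBL/((B+z)(L+z)) = 204×5.7×9.6/((5.7+5.2)(9.6+5.2)) = 69.197 kPa
Final effective stress: σ'_f = σ'_0 + Δσ = 120 + 69.197 = 189.2 kPa.
Normally consolidated clay, so the full stress increment lies on the virgin compression line:
S_c = C_c·H/(1+e₀)·log₁₀(σ'_f/σ'_0) = 0.42×7.8/(1+0.93)×log₁₀(189.2/120)
    = 1.6974 × 0.19774 = 0.3356 m

S_c ≈ 0.336 m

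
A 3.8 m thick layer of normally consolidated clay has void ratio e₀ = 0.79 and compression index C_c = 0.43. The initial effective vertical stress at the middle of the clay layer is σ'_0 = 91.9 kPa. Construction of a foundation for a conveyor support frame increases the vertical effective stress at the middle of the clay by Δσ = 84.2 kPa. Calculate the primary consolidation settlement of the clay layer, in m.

S_c ≈ 0.258 m

Final effective stress: σ'_f = σ'_0 + Δσ = 91.9 + 84.2 = 176.1 kPa.
Normally consolidated clay, so the full stress increment lies on the virgin compression line:
S_c = C_c·H/(1+e₀)·log₁₀(σ'_f/σ'_0) = 0.43×3.8/(1+0.79)×log₁₀(176.1/91.9)
    = 0.91285 × 0.28244 = 0.2578 m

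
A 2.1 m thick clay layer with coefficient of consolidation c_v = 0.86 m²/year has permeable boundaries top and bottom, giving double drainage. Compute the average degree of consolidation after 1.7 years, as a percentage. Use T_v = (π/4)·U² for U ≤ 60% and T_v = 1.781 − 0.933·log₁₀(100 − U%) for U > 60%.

Drainage path length: H_d = H/2 = 1.05 m (double drainage).
T_v = c_v·t/H_d² = 0.86×1.7/1.05² = 1.3261.
T_v = 1.3261 corresponds to the U > 60% branch:
U = 1 − 10^((1.781 − T_v)/0.933)/100 = 0.9693

U ≈ 96.9 %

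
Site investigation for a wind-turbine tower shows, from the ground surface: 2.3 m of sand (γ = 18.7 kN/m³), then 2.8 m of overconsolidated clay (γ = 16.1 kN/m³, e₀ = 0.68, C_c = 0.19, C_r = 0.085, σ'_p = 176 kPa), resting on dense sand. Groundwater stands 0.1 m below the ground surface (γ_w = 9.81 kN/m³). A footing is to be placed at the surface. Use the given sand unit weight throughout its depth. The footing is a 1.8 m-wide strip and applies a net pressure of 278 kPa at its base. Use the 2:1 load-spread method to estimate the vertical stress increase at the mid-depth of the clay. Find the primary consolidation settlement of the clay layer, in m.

Mid-depth of clay below the ground surface: z = 2.3 + 2.8/2 = 3.7 m.
Total vertical stress at mid-clay: σ_v = 18.7×2.3 + 16.1×1.4 = 65.55 kPa.
Pore pressure: u = 9.81×(3.7 − 0.1) = 35.316 kPa.
Initial effective stress: σ'_0 = σ_v − u = 65.55 − 35.316 = 30.234 kPa.
Stress increase at mid-clay by the 2:1 spreading method:
Δσ = qB/(B+z) = 278×1.8/(1.8+3.7) = 90.982 kPa
Final effective stress: σ'_f = 30.234 + 90.982 = 121.22 kPa.
σ'_f = 121.22 ≤ σ'_p = 176 kPa, so the clay remains overconsolidated and only the recompression index applies:
S_c = C_r·H/(1+e₀)·log₁₀(σ'_f/σ'_0) = 0.085×2.8/1.68×log₁₀(121.22/30.234)
    = 0.14167 × 0.60308 = 0.08544 m

S_c ≈ 0.0854 m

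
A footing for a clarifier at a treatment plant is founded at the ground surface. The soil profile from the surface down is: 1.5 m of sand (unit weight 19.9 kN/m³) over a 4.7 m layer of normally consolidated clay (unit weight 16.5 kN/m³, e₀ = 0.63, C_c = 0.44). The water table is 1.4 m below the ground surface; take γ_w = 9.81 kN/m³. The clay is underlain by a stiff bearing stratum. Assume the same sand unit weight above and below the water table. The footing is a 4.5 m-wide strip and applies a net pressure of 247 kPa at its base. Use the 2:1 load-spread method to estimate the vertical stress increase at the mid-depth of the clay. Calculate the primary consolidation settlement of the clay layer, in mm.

S_c ≈ 762 mm

Mid-depth of clay below the ground surface: z = 1.5 + 4.7/2 = 3.85 m.
Total vertical stress at mid-clay: σ_v = 19.9×1.5 + 16.5×2.35 = 68.625 kPa.
Pore pressure: u = 9.81×(3.85 − 1.4) = 24.035 kPa.
Initial effective stress: σ'_0 = σ_v − u = 68.625 − 24.035 = 44.59 kPa.
Stress increase at mid-clay by the 2:1 spreading method:
Δσ = qB/(B+z) = 247×4.5/(4.5+3.85) = 133.11 kPa
Final effective stress: σ'_f = σ'_0 + Δσ = 44.59 + 133.11 = 177.7 kPa.
Normally consolidated clay, so the full stress increment lies on the virgin compression line:
S_c = C_c·H/(1+e₀)·log₁₀(σ'_f/σ'_0) = 0.44×4.7/(1+0.63)×log₁₀(177.7/44.59)
    = 1.2687 × 0.60045 = 0.7618 m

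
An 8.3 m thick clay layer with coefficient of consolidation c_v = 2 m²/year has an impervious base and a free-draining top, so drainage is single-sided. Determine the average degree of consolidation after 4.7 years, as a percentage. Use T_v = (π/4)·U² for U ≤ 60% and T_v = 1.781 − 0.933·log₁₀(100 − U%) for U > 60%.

U ≈ 41.7 %

Drainage path length: H_d = H = 8.3 m (single drainage).
T_v = c_v·t/H_d² = 2×4.7/8.3² = 0.13645.
T_v = 0.13645 corresponds to the U ≤ 60% branch:
U = √(4T_v/π) = 0.4168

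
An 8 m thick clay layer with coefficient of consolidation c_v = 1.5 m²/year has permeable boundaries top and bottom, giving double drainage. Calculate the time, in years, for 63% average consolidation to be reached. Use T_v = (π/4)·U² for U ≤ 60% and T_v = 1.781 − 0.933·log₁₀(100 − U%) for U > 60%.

Drainage path length: H_d = H/2 = 4 m (double drainage).
U > 60%: T_v = 1.781 − 0.933·log₁₀(100 − 63) = 0.31787.
t = T_v·H_d²/c_v = 0.31787×4²/1.5 = 3.391 years.

t ≈ 3.39 years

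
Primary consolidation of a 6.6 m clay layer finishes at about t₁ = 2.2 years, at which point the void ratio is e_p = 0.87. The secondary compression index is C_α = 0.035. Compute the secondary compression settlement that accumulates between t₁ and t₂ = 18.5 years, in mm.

S_s ≈ 114 mm

Secondary compression: S_s = C_α·H/(1+e_p)·log₁₀(t₂/t₁)
S_s = 0.035×6.6/(1+0.87)×log₁₀(18.5/2.2)
    = 0.1235 × 0.9247 = 0.1142 m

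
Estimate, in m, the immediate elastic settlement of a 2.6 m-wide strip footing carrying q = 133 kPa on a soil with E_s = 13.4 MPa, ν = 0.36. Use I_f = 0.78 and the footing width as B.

Immediate (elastic) settlement: S_e = q·B·(1−ν²)/E_s · I_f.
E_s = 13.4 MPa = 13400 kPa.
S_e = 133 × 2.6 × (1 − 0.36²) / 13400 × 0.78
    = 133 × 2.6 × 0.8704 / 13400 × 0.78
    = 0.01752 m

S_e ≈ 0.0175 m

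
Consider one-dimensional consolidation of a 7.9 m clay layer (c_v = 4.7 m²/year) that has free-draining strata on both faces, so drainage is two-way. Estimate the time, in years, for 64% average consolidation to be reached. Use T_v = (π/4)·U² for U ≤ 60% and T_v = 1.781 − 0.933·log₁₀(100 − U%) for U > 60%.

Drainage path length: H_d = H/2 = 3.95 m (double drainage).
U > 60%: T_v = 1.781 − 0.933·log₁₀(100 − 64) = 0.32897.
t = T_v·H_d²/c_v = 0.32897×3.95²/4.7 = 1.092 years.

t ≈ 1.09 years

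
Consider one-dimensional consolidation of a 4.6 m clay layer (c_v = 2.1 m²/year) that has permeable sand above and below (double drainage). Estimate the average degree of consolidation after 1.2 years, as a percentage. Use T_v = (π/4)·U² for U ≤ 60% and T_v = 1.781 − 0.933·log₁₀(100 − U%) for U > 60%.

U ≈ 75 %

Drainage path length: H_d = H/2 = 2.3 m (double drainage).
T_v = c_v·t/H_d² = 2.1×1.2/2.3² = 0.47637.
T_v = 0.47637 corresponds to the U > 60% branch:
U = 1 − 10^((1.781 − T_v)/0.933)/100 = 0.7498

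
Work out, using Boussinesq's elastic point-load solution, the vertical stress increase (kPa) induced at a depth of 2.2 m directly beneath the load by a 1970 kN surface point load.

Boussinesq vertical stress below a point load on an elastic half-space:
Δσ_z = 3P/(2πz²) · [1 + (r/z)²]^(−5/2)
r/z = 0/2.2 = 0; [1+(r/z)²]^(−5/2) = 1.
Δσ_z = 3×1970/(2π×2.2²) × 1 = 194.34 × 1 = 194.3 kPa

Δσ_z ≈ 194 kPa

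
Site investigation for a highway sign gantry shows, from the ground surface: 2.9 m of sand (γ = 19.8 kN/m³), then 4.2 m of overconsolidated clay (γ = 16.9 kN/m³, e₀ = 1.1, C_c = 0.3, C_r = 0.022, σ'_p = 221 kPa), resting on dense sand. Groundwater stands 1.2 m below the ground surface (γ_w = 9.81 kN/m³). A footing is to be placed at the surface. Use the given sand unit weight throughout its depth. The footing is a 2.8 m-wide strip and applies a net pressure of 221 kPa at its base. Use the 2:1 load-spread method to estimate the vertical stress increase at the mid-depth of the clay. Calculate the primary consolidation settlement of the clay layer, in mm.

Mid-depth of clay below the ground surface: z = 2.9 + 4.2/2 = 5 m.
Total vertical stress at mid-clay: σ_v = 19.8×2.9 + 16.9×2.1 = 92.91 kPa.
Pore pressure: u = 9.81×(5 − 1.2) = 37.278 kPa.
Initial effective stress: σ'_0 = σ_v − u = 92.91 − 37.278 = 55.632 kPa.
Stress increase at mid-clay by the 2:1 spreading method:
Δσ = qB/(B+z) = 221×2.8/(2.8+5) = 79.333 kPa
Final effective stress: σ'_f = 55.632 + 79.333 = 134.97 kPa.
σ'_f = 134.97 ≤ σ'_p = 221 kPa, so the clay remains overconsolidated and only the recompression index applies:
S_c = C_r·H/(1+e₀)·log₁₀(σ'_f/σ'_0) = 0.022×4.2/2.1×log₁₀(134.97/55.632)
    = 0.044 × 0.38491 = 0.01694 m

S_c ≈ 16.9 mm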